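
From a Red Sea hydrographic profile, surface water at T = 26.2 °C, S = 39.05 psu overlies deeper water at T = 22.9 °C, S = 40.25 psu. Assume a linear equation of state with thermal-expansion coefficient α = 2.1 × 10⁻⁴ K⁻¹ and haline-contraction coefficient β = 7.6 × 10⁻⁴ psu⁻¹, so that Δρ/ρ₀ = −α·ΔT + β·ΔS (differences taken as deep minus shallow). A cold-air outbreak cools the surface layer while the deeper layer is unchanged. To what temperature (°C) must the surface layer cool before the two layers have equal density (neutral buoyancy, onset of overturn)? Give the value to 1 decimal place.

18.6 °C

Neutral buoyancy requires Δρ = 0, i.e. −α(T_deep − T_surf′) + β(S_deep − S_surf) = 0.
T_surf′ = T_deep − (β/α)·ΔS = 22.9 − (7.6 × 10⁻⁴/2.1 × 10⁻⁴)·(+1.20) = 18.557 °C.
Cooling required: 26.2 − (18.557) = 7.643 °C.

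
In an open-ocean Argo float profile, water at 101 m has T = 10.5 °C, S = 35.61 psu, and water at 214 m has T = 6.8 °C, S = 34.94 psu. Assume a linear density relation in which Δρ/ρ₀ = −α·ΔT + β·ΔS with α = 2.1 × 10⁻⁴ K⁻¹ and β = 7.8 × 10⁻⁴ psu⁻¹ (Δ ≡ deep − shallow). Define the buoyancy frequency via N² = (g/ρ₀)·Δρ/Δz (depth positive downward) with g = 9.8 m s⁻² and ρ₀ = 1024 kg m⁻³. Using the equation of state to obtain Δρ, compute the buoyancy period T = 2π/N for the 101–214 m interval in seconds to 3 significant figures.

ΔT = -3.7 K, ΔS = -0.67 psu (deep − shallow).
Δρ/ρ₀ = −αΔT + βΔS = 7.77 × 10⁻⁴ − 5.226 × 10⁻⁴ = 2.544 × 10⁻⁴, so Δρ ≈ 0.2605 kg m⁻³.
N² = (g/ρ₀)·Δρ/Δz = g·(Δρ/ρ₀)/Δz = 9.8 × 2.544 × 10⁻⁴ / 113 = 2.2063 × 10⁻⁵ s⁻².
N = √(2.2063 × 10⁻⁵) = 4.6971 × 10⁻³ rad s⁻¹ → T = 2π/N = 1.3377 × 10³ s ≈ 1.34 × 10³ s.

1.34 × 10³ s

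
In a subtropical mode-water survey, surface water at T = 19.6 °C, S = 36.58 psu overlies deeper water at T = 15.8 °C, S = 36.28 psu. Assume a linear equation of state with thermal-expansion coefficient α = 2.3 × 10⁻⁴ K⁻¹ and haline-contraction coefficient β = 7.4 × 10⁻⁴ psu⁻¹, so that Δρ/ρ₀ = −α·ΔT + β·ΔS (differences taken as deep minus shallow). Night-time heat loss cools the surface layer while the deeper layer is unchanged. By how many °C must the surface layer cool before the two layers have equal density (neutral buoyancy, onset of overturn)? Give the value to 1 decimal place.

Neutral buoyancy requires Δρ = 0, i.e. −α(T_deep − T_surf′) + β(S_deep − S_surf) = 0.
T_surf′ = T_deep − (β/α)·ΔS = 15.8 − (7.4 × 10⁻⁴/2.3 × 10⁻⁴)·(-0.30) = 16.765 °C.
Cooling required: 19.6 − (16.765) = 2.835 °C.

2.8 °C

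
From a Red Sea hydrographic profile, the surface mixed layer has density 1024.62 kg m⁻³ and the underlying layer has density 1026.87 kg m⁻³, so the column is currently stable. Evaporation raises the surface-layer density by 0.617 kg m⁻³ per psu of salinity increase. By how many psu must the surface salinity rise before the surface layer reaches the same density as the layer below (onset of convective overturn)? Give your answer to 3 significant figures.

Density deficit of the surface layer: 1026.87 − 1024.62 = 2.25 kg m⁻³.
Required change = 2.25 / 0.617 = 3.65 psu.

3.65 psu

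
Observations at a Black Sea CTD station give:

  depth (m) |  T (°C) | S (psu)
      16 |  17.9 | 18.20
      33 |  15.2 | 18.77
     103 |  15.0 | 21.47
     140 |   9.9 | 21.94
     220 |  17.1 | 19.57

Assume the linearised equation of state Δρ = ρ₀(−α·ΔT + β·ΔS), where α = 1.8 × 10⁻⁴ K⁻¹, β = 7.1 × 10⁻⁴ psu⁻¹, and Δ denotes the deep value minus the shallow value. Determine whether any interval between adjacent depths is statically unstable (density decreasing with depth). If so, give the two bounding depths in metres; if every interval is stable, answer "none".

Evaluate Δρ/ρ₀ = −αΔT + βΔS across each adjacent pair:
  16–33 m: −αΔT+βΔS = −(1.8 × 10⁻⁴)(-2.7)+(7.1 × 10⁻⁴)(+0.57) = 8.9 × 10⁻⁴ → stable
  33–103 m: −αΔT+βΔS = −(1.8 × 10⁻⁴)(-0.2)+(7.1 × 10⁻⁴)(+2.70) = 2.0 × 10⁻³ → stable
  103–140 m: −αΔT+βΔS = −(1.8 × 10⁻⁴)(-5.1)+(7.1 × 10⁻⁴)(+0.47) = 1.3 × 10⁻³ → stable
  140–220 m: −αΔT+βΔS = −(1.8 × 10⁻⁴)(+7.2)+(7.1 × 10⁻⁴)(-2.37) = -3.0 × 10⁻³ → UNSTABLE
The 140–220 m interval has Δρ < 0: lighter water underlies denser water.

140–220 m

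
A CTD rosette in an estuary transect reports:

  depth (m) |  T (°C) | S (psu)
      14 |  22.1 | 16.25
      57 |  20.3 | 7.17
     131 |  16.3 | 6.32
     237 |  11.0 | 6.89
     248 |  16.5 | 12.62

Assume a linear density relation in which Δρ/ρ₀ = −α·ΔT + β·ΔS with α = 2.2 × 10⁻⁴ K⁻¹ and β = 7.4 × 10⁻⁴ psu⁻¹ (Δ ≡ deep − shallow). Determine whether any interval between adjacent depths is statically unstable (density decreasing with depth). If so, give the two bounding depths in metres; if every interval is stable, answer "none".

Evaluate Δρ/ρ₀ = −αΔT + βΔS across each adjacent pair:
  14–57 m: −αΔT+βΔS = −(2.2 × 10⁻⁴)(-1.8)+(7.4 × 10⁻⁴)(-9.08) = -6.3 × 10⁻³ → UNSTABLE
  57–131 m: −αΔT+βΔS = −(2.2 × 10⁻⁴)(-4.0)+(7.4 × 10⁻⁴)(-0.85) = 2.5 × 10⁻⁴ → stable
  131–237 m: −αΔT+βΔS = −(2.2 × 10⁻⁴)(-5.3)+(7.4 × 10⁻⁴)(+0.57) = 1.6 × 10⁻³ → stable
  237–248 m: −αΔT+βΔS = −(2.2 × 10⁻⁴)(+5.5)+(7.4 × 10⁻⁴)(+5.73) = 3.0 × 10⁻³ → stable
The 14–57 m interval has Δρ < 0: lighter water underlies denser water.

14–57 m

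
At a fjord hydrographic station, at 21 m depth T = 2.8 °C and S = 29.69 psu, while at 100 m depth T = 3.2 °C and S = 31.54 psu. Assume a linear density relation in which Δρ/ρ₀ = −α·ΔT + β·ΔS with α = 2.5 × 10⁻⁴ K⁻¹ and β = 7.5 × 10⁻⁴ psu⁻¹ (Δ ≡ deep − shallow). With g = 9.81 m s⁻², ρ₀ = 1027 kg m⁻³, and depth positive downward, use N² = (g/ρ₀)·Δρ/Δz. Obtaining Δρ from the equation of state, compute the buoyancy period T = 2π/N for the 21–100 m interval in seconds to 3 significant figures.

ΔT = +0.4 K, ΔS = +1.85 psu (deep − shallow).
Δρ/ρ₀ = −αΔT + βΔS = -1.00 × 10⁻⁴ + 1.3875 × 10⁻³ = 1.2875 × 10⁻³, so Δρ ≈ 1.322 kg m⁻³.
N² = (g/ρ₀)·Δρ/Δz = g·(Δρ/ρ₀)/Δz = 9.81 × 1.2875 × 10⁻³ / 79 = 1.5988 × 10⁻⁴ s⁻².
N = √(1.5988 × 10⁻⁴) = 0.012644 rad s⁻¹ → T = 2π/N = 496.93 s ≈ 497 s.

497 s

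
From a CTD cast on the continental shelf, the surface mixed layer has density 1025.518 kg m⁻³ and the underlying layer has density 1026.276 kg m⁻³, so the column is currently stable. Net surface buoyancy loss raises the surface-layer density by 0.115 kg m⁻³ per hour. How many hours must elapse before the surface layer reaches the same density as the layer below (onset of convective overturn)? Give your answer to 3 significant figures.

Density deficit of the surface layer: 1026.276 − 1025.518 = 0.758 kg m⁻³.
Required change = 0.758 / 0.115 = 6.59 hours.

6.59 hours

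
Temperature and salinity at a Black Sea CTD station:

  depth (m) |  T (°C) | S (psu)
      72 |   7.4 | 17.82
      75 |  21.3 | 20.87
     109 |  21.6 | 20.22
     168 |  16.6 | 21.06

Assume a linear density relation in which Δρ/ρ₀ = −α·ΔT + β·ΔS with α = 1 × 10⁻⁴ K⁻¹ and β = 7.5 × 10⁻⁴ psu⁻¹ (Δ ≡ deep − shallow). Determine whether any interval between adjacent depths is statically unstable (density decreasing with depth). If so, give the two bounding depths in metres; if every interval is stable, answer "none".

75–109 m

Evaluate Δρ/ρ₀ = −αΔT + βΔS across each adjacent pair:
  72–75 m: −αΔT+βΔS = −(1 × 10⁻⁴)(+13.9)+(7.5 × 10⁻⁴)(+3.05) = 9.0 × 10⁻⁴ → stable
  75–109 m: −αΔT+βΔS = −(1 × 10⁻⁴)(+0.3)+(7.5 × 10⁻⁴)(-0.65) = -5.2 × 10⁻⁴ → UNSTABLE
  109–168 m: −αΔT+βΔS = −(1 × 10⁻⁴)(-5.0)+(7.5 × 10⁻⁴)(+0.84) = 1.1 × 10⁻³ → stable
The 75–109 m interval has Δρ < 0: lighter water underlies denser water.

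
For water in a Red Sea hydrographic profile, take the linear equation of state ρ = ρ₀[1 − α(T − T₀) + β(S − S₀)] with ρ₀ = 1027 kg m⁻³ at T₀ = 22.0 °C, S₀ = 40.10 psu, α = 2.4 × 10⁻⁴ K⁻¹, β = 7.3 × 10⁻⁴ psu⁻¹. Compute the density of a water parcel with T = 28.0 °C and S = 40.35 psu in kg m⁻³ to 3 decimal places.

T − T₀ = +6.0 K, S − S₀ = +0.25 psu.
Bracket = 1 − α·(+6.0) + β·(+0.25) = 1 + (-1.2575 × 10⁻³) = 0.9987425.
ρ = 1027 × 0.9987425 = 1025.709 kg m⁻³.

1025.709 kg m⁻³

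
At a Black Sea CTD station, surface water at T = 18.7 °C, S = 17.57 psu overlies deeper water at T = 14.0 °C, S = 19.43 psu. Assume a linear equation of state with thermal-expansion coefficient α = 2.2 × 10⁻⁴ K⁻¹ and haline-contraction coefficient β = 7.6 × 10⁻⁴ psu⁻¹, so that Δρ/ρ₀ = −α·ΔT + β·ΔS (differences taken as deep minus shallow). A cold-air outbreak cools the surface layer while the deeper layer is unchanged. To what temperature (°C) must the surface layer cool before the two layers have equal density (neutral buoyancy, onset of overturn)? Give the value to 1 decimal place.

Neutral buoyancy requires Δρ = 0, i.e. −α(T_deep − T_surf′) + β(S_deep − S_surf) = 0.
T_surf′ = T_deep − (β/α)·ΔS = 14.0 − (7.6 × 10⁻⁴/2.2 × 10⁻⁴)·(+1.86) = 7.575 °C.
Cooling required: 18.7 − (7.575) = 11.125 °C.

7.6 °C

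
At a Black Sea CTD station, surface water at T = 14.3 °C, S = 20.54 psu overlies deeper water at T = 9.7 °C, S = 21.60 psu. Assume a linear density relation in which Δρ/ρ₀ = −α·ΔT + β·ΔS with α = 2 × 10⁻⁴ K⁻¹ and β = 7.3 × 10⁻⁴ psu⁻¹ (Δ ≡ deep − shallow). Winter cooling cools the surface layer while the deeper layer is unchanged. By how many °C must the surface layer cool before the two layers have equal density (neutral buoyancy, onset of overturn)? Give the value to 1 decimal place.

Neutral buoyancy requires Δρ = 0, i.e. −α(T_deep − T_surf′) + β(S_deep − S_surf) = 0.
T_surf′ = T_deep − (β/α)·ΔS = 9.7 − (7.3 × 10⁻⁴/2 × 10⁻⁴)·(+1.06) = 5.831 °C.
Cooling required: 14.3 − (5.831) = 8.469 °C.

8.5 °C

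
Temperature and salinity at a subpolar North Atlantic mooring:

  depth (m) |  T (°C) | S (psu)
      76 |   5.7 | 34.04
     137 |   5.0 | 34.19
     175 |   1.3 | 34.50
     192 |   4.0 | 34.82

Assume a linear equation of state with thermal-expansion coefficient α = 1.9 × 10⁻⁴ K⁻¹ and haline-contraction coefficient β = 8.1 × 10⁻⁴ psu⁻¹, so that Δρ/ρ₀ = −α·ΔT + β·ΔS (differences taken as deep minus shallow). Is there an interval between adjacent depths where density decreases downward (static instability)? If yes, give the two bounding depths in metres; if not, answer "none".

175–192 m

Evaluate Δρ/ρ₀ = −αΔT + βΔS across each adjacent pair:
  76–137 m: −αΔT+βΔS = −(1.9 × 10⁻⁴)(-0.7)+(8.1 × 10⁻⁴)(+0.15) = 2.5 × 10⁻⁴ → stable
  137–175 m: −αΔT+βΔS = −(1.9 × 10⁻⁴)(-3.7)+(8.1 × 10⁻⁴)(+0.31) = 9.5 × 10⁻⁴ → stable
  175–192 m: −αΔT+βΔS = −(1.9 × 10⁻⁴)(+2.7)+(8.1 × 10⁻⁴)(+0.32) = -2.5 × 10⁻⁴ → UNSTABLE
The 175–192 m interval has Δρ < 0: lighter water underlies denser water.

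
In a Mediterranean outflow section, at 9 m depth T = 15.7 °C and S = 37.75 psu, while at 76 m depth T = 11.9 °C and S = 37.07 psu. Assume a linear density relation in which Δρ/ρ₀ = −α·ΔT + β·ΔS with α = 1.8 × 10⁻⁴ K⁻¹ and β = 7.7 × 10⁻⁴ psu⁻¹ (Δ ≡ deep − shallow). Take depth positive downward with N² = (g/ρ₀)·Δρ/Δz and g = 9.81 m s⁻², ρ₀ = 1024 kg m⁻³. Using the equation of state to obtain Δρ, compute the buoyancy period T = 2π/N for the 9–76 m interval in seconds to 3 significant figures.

ΔT = -3.8 K, ΔS = -0.68 psu (deep − shallow).
Δρ/ρ₀ = −αΔT + βΔS = 6.84 × 10⁻⁴ − 5.236 × 10⁻⁴ = 1.604 × 10⁻⁴, so Δρ ≈ 0.1642 kg m⁻³.
N² = (g/ρ₀)·Δρ/Δz = g·(Δρ/ρ₀)/Δz = 9.81 × 1.604 × 10⁻⁴ / 67 = 2.3485 × 10⁻⁵ s⁻².
N = √(2.3485 × 10⁻⁵) = 4.8461 × 10⁻³ rad s⁻¹ → T = 2π/N = 1.2965 × 10³ s ≈ 1.30 × 10³ s.

1.30 × 10³ s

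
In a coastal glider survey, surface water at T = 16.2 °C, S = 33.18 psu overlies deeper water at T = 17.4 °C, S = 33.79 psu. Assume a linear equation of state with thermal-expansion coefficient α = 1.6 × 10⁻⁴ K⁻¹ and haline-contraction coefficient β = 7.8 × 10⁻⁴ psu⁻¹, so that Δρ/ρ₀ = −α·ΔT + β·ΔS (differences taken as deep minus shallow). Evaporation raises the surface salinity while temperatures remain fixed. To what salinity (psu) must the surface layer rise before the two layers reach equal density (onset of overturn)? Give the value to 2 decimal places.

33.54 psu

Neutral buoyancy requires −α(T_deep − T_surf) + β(S_deep − S_surf′) = 0.
S_surf′ = S_deep − (α/β)·ΔT = 33.79 − (1.6 × 10⁻⁴/7.8 × 10⁻⁴)·(+1.2) = 33.5438 psu.
Increase required: 33.5438 − 33.18 = 0.3638 psu.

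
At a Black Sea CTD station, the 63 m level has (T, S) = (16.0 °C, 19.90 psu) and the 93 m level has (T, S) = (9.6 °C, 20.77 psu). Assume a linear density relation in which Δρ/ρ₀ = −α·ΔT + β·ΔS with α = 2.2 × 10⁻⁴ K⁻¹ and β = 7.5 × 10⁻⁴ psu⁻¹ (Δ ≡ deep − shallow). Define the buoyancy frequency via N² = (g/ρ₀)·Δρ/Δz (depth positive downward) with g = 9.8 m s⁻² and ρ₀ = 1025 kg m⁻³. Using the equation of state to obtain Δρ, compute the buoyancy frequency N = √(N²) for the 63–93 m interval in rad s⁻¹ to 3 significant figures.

0.0259 rad s⁻¹

ΔT = -6.4 K, ΔS = +0.87 psu (deep − shallow).
Δρ/ρ₀ = −αΔT + βΔS = 1.408 × 10⁻³ + 6.525 × 10⁻⁴ = 2.0605 × 10⁻³, so Δρ ≈ 2.112 kg m⁻³.
N² = (g/ρ₀)·Δρ/Δz = g·(Δρ/ρ₀)/Δz = 9.8 × 2.0605 × 10⁻³ / 30 = 6.7310 × 10⁻⁴ s⁻².
N = √(6.7310 × 10⁻⁴) = 0.025944 rad s⁻¹ ≈ 0.0259 rad s⁻¹.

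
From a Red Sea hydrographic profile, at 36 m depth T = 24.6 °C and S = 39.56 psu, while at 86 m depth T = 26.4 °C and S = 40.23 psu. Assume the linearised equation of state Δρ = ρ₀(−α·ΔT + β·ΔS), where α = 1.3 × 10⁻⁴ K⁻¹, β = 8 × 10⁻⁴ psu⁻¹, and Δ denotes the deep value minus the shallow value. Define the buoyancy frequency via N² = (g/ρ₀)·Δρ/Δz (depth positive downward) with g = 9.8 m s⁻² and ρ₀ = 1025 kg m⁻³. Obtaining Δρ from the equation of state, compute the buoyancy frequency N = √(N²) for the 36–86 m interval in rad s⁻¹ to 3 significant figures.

ΔT = +1.8 K, ΔS = +0.67 psu (deep − shallow).
Δρ/ρ₀ = −αΔT + βΔS = -2.34 × 10⁻⁴ + 5.36 × 10⁻⁴ = 3.02 × 10⁻⁴, so Δρ ≈ 0.3096 kg m⁻³.
N² = (g/ρ₀)·Δρ/Δz = g·(Δρ/ρ₀)/Δz = 9.8 × 3.02 × 10⁻⁴ / 50 = 5.9192 × 10⁻⁵ s⁻².
N = √(5.9192 × 10⁻⁵) = 7.6936 × 10⁻³ rad s⁻¹ ≈ 7.69 × 10⁻³ rad s⁻¹.

7.69 × 10⁻³ rad s⁻¹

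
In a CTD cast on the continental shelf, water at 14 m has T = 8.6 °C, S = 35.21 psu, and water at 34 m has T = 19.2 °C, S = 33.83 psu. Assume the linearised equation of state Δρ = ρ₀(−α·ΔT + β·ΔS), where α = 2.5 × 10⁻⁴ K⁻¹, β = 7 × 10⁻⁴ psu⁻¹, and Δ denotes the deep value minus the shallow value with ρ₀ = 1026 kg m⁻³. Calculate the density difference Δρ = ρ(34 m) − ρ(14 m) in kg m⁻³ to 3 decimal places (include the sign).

-3.710 kg m⁻³

ΔT = +10.6 K, ΔS = -1.38 psu (deep − shallow).
Δρ/ρ₀ = −(2.5 × 10⁻⁴)(+10.6) + (7 × 10⁻⁴)(-1.38) = -3.616 × 10⁻³.
Δρ = 1026 × (-3.616 × 10⁻³) = -3.710 kg m⁻³.
Negative Δρ: lighter below, statically unstable.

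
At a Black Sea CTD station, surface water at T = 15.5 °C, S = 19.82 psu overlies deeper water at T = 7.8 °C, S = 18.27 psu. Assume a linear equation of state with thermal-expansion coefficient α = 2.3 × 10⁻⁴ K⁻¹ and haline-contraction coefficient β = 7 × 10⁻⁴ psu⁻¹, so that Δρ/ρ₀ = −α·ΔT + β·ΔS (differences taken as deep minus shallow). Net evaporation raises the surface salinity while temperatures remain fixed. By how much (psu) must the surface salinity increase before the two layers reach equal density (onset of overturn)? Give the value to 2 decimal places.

0.98 psu

Neutral buoyancy requires −α(T_deep − T_surf) + β(S_deep − S_surf′) = 0.
S_surf′ = S_deep − (α/β)·ΔT = 18.27 − (2.3 × 10⁻⁴/7 × 10⁻⁴)·(-7.7) = 20.8000 psu.
Increase required: 20.8000 − 19.82 = 0.9800 psu.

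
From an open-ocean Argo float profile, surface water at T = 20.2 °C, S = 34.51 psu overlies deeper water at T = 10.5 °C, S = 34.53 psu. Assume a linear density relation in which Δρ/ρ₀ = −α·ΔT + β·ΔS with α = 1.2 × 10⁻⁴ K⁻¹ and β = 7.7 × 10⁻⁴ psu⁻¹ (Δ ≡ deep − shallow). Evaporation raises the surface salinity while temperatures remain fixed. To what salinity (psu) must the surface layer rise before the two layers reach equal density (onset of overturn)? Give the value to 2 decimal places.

Neutral buoyancy requires −α(T_deep − T_surf) + β(S_deep − S_surf′) = 0.
S_surf′ = S_deep − (α/β)·ΔT = 34.53 − (1.2 × 10⁻⁴/7.7 × 10⁻⁴)·(-9.7) = 36.0417 psu.
Increase required: 36.0417 − 34.51 = 1.5317 psu.

36.04 psu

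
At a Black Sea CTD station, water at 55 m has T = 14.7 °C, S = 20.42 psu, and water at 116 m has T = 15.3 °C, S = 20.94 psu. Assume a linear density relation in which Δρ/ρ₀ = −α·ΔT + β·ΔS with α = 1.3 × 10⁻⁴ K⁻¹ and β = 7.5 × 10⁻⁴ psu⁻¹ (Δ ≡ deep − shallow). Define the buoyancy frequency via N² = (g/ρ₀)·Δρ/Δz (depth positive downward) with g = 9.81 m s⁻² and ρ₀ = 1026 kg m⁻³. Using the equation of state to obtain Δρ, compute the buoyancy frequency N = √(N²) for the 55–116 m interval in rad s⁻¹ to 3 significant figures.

7.08 × 10⁻³ rad s⁻¹

ΔT = +0.6 K, ΔS = +0.52 psu (deep − shallow).
Δρ/ρ₀ = −αΔT + βΔS = -7.80 × 10⁻⁵ + 3.90 × 10⁻⁴ = 3.12 × 10⁻⁴, so Δρ ≈ 0.3201 kg m⁻³.
N² = (g/ρ₀)·Δρ/Δz = g·(Δρ/ρ₀)/Δz = 9.81 × 3.12 × 10⁻⁴ / 61 = 5.0176 × 10⁻⁵ s⁻².
N = √(5.0176 × 10⁻⁵) = 7.0835 × 10⁻³ rad s⁻¹ ≈ 7.08 × 10⁻³ rad s⁻¹.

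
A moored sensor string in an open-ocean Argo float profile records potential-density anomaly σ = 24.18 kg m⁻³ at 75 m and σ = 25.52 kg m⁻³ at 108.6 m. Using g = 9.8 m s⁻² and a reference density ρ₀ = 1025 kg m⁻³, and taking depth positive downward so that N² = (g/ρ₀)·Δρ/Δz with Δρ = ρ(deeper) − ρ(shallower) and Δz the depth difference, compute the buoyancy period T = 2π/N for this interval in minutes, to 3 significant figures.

5.36 min

Δρ = 1025.52 − 1024.18 = 1.34 kg m⁻³ over Δz = 108.6 − 75 = 33.6 m.
N² = (9.8/1025) × (1.34/33.6) = 3.8130 × 10⁻⁴ s⁻².
N = √(3.8130 × 10⁻⁴) = 0.019527 rad s⁻¹, so T = 2π/N = 321.77 s = 5.3628 min ≈ 5.36 min.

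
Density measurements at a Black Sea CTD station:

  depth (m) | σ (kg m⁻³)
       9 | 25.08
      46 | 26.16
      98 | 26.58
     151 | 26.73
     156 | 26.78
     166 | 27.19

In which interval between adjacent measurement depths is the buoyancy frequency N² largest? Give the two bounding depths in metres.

Compute the density gradient over each adjacent pair:
  9–46 m: Δρ/Δz = 1.08/37 = 0.029 kg m⁻⁴
  46–98 m: Δρ/Δz = 0.42/52 = 8.1 × 10⁻³ kg m⁻⁴
  98–151 m: Δρ/Δz = 0.15/53 = 2.8 × 10⁻³ kg m⁻⁴
  151–156 m: Δρ/Δz = 0.05/5 = 0.010 kg m⁻⁴
  156–166 m: Δρ/Δz = 0.41/10 = 0.041 kg m⁻⁴
The largest gradient is in the 156–166 m interval — the pycnocline.

156–166 m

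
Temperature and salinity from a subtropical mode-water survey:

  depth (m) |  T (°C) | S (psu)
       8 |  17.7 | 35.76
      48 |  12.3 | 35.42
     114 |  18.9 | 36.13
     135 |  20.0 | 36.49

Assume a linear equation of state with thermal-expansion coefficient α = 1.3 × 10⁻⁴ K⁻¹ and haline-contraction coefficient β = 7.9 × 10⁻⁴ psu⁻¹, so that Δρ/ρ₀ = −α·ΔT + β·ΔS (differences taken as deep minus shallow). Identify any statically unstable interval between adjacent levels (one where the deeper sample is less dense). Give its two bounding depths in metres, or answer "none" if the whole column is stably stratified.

Evaluate Δρ/ρ₀ = −αΔT + βΔS across each adjacent pair:
  8–48 m: −αΔT+βΔS = −(1.3 × 10⁻⁴)(-5.4)+(7.9 × 10⁻⁴)(-0.34) = 4.3 × 10⁻⁴ → stable
  48–114 m: −αΔT+βΔS = −(1.3 × 10⁻⁴)(+6.6)+(7.9 × 10⁻⁴)(+0.71) = -3.0 × 10⁻⁴ → UNSTABLE
  114–135 m: −αΔT+βΔS = −(1.3 × 10⁻⁴)(+1.1)+(7.9 × 10⁻⁴)(+0.36) = 1.4 × 10⁻⁴ → stable
The 48–114 m interval has Δρ < 0: lighter water underlies denser water.

48–114 m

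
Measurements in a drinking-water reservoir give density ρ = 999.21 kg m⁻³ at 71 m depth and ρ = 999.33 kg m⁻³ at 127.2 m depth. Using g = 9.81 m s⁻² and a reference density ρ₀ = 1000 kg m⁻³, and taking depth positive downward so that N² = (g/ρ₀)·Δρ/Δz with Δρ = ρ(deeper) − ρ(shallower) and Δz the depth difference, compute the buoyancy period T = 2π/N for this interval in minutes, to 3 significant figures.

22.9 min

Δρ = 999.33 − 999.21 = 0.12 kg m⁻³ over Δz = 127.2 − 71 = 56.2 m.
N² = (9.81/1000) × (0.12/56.2) = 2.0947 × 10⁻⁵ s⁻².
N = √(2.0947 × 10⁻⁵) = 4.5768 × 10⁻³ rad s⁻¹, so T = 2π/N = 1.3728 × 10³ s = 22.880 min ≈ 22.9 min.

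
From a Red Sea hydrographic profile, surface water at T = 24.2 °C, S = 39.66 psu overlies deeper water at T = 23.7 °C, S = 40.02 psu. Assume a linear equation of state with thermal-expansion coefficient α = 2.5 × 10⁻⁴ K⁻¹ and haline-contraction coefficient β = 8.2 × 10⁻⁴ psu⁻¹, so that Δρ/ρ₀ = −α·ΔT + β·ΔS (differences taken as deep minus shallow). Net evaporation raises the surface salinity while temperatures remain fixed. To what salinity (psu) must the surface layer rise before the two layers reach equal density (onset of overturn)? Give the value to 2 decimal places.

40.17 psu

Neutral buoyancy requires −α(T_deep − T_surf) + β(S_deep − S_surf′) = 0.
S_surf′ = S_deep − (α/β)·ΔT = 40.02 − (2.5 × 10⁻⁴/8.2 × 10⁻⁴)·(-0.5) = 40.1724 psu.
Increase required: 40.1724 − 39.66 = 0.5124 psu.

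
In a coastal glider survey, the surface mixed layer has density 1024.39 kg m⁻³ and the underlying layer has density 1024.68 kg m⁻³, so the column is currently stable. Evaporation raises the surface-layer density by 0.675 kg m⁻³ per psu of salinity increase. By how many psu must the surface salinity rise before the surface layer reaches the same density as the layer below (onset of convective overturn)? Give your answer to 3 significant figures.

0.430 psu

Density deficit of the surface layer: 1024.68 − 1024.39 = 0.29 kg m⁻³.
Required change = 0.29 / 0.675 = 0.430 psu.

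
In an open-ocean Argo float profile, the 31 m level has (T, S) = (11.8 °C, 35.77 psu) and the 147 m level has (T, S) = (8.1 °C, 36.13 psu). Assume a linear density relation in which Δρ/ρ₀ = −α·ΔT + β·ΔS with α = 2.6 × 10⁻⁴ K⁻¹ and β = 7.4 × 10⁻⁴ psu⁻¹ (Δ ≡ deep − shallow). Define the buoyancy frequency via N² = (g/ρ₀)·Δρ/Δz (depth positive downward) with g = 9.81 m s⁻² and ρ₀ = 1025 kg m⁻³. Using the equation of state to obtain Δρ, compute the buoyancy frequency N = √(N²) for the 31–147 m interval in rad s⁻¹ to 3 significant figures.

0.0102 rad s⁻¹

ΔT = -3.7 K, ΔS = +0.36 psu (deep − shallow).
Δρ/ρ₀ = −αΔT + βΔS = 9.62 × 10⁻⁴ + 2.664 × 10⁻⁴ = 1.2284 × 10⁻³, so Δρ ≈ 1.259 kg m⁻³.
N² = (g/ρ₀)·Δρ/Δz = g·(Δρ/ρ₀)/Δz = 9.81 × 1.2284 × 10⁻³ / 116 = 1.0388 × 10⁻⁴ s⁻².
N = √(1.0388 × 10⁻⁴) = 0.010192 rad s⁻¹ ≈ 0.0102 rad s⁻¹.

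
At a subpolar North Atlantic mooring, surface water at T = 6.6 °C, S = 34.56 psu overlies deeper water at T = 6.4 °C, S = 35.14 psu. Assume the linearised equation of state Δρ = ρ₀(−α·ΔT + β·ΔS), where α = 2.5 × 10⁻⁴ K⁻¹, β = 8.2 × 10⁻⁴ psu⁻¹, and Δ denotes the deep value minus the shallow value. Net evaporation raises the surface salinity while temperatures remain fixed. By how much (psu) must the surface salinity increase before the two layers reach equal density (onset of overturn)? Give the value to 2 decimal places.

0.64 psu

Neutral buoyancy requires −α(T_deep − T_surf) + β(S_deep − S_surf′) = 0.
S_surf′ = S_deep − (α/β)·ΔT = 35.14 − (2.5 × 10⁻⁴/8.2 × 10⁻⁴)·(-0.2) = 35.2010 psu.
Increase required: 35.2010 − 34.56 = 0.6410 psu.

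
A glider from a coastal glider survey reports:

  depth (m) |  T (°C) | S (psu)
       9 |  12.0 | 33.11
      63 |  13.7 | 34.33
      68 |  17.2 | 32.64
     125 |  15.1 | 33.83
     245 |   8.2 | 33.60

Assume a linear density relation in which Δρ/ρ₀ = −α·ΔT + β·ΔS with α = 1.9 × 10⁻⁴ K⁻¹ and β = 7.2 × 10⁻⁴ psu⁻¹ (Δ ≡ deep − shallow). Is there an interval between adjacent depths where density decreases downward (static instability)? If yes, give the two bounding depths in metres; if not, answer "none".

Evaluate Δρ/ρ₀ = −αΔT + βΔS across each adjacent pair:
  9–63 m: −αΔT+βΔS = −(1.9 × 10⁻⁴)(+1.7)+(7.2 × 10⁻⁴)(+1.22) = 5.6 × 10⁻⁴ → stable
  63–68 m: −αΔT+βΔS = −(1.9 × 10⁻⁴)(+3.5)+(7.2 × 10⁻⁴)(-1.69) = -1.9 × 10⁻³ → UNSTABLE
  68–125 m: −αΔT+βΔS = −(1.9 × 10⁻⁴)(-2.1)+(7.2 × 10⁻⁴)(+1.19) = 1.3 × 10⁻³ → stable
  125–245 m: −αΔT+βΔS = −(1.9 × 10⁻⁴)(-6.9)+(7.2 × 10⁻⁴)(-0.23) = 1.1 × 10⁻³ → stable
The 63–68 m interval has Δρ < 0: lighter water underlies denser water.

63–68 m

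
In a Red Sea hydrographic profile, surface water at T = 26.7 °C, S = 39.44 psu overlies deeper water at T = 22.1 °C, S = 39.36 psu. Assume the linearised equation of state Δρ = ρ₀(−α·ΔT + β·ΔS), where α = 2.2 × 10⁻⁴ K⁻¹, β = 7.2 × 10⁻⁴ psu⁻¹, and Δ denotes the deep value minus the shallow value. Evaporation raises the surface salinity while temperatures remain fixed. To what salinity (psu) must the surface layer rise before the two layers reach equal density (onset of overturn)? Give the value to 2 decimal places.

Neutral buoyancy requires −α(T_deep − T_surf) + β(S_deep − S_surf′) = 0.
S_surf′ = S_deep − (α/β)·ΔT = 39.36 − (2.2 × 10⁻⁴/7.2 × 10⁻⁴)·(-4.6) = 40.7656 psu.
Increase required: 40.7656 − 39.44 = 1.3256 psu.

40.77 psu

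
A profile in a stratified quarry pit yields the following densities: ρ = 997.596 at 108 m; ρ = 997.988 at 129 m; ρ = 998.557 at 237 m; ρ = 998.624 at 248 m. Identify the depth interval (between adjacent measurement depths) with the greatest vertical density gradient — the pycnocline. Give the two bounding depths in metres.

Compute the density gradient over each adjacent pair:
  108–129 m: Δρ/Δz = 0.392/21 = 0.019 kg m⁻⁴
  129–237 m: Δρ/Δz = 0.569/108 = 5.3 × 10⁻³ kg m⁻⁴
  237–248 m: Δρ/Δz = 0.067/11 = 6.1 × 10⁻³ kg m⁻⁴
The largest gradient is in the 108–129 m interval — the pycnocline.

108–129 m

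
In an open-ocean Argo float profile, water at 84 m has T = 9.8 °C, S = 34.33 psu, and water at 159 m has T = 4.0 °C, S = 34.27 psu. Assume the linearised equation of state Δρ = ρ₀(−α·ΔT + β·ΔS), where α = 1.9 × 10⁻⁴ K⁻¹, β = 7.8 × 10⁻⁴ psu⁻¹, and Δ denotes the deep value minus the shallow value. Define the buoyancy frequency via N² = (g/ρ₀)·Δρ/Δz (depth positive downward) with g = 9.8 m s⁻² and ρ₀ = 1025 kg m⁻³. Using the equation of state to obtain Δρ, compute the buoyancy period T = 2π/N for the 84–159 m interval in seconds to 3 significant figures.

535 s

ΔT = -5.8 K, ΔS = -0.06 psu (deep − shallow).
Δρ/ρ₀ = −αΔT + βΔS = 1.102 × 10⁻³ − 4.68 × 10⁻⁵ = 1.0552 × 10⁻³, so Δρ ≈ 1.082 kg m⁻³.
N² = (g/ρ₀)·Δρ/Δz = g·(Δρ/ρ₀)/Δz = 9.8 × 1.0552 × 10⁻³ / 75 = 1.3788 × 10⁻⁴ s⁻².
N = √(1.3788 × 10⁻⁴) = 0.011742 rad s⁻¹ → T = 2π/N = 535.10 s ≈ 535 s.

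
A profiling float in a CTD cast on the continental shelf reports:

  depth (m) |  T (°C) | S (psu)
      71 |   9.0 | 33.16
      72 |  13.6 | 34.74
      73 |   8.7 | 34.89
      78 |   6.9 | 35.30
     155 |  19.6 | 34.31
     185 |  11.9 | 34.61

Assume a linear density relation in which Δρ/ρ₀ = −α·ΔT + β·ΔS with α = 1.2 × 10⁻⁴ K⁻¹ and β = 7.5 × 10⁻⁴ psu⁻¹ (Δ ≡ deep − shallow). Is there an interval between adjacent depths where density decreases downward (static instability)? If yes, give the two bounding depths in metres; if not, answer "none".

Evaluate Δρ/ρ₀ = −αΔT + βΔS across each adjacent pair:
  71–72 m: −αΔT+βΔS = −(1.2 × 10⁻⁴)(+4.6)+(7.5 × 10⁻⁴)(+1.58) = 6.3 × 10⁻⁴ → stable
  72–73 m: −αΔT+βΔS = −(1.2 × 10⁻⁴)(-4.9)+(7.5 × 10⁻⁴)(+0.15) = 7.0 × 10⁻⁴ → stable
  73–78 m: −αΔT+βΔS = −(1.2 × 10⁻⁴)(-1.8)+(7.5 × 10⁻⁴)(+0.41) = 5.2 × 10⁻⁴ → stable
  78–155 m: −αΔT+βΔS = −(1.2 × 10⁻⁴)(+12.7)+(7.5 × 10⁻⁴)(-0.99) = -2.3 × 10⁻³ → UNSTABLE
  155–185 m: −αΔT+βΔS = −(1.2 × 10⁻⁴)(-7.7)+(7.5 × 10⁻⁴)(+0.30) = 1.1 × 10⁻³ → stable
The 78–155 m interval has Δρ < 0: lighter water underlies denser water.

78–155 m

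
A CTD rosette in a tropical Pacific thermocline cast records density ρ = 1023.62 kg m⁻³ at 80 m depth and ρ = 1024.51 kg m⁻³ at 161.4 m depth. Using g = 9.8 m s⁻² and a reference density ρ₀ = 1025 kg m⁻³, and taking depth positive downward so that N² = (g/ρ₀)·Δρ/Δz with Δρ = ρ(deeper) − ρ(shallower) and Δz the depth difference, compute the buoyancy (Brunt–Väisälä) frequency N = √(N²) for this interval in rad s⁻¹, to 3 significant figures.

0.0102 rad s⁻¹

Δρ = 1024.51 − 1023.62 = 0.89 kg m⁻³ over Δz = 161.4 − 80 = 81.4 m.
N² = (9.8/1025) × (0.89/81.4) = 1.0454 × 10⁻⁴ s⁻².
N = √(1.0454 × 10⁻⁴) = 0.010224 rad s⁻¹ ≈ 0.0102 rad s⁻¹.
Since Δρ > 0 the layer is stably stratified.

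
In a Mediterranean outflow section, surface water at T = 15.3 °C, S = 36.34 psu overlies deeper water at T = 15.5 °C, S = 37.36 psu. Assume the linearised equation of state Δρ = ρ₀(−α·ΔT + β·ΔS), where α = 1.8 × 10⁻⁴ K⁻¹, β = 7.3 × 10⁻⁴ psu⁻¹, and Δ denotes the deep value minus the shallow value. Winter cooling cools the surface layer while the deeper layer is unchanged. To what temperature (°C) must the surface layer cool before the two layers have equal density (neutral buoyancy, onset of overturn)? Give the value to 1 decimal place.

Neutral buoyancy requires Δρ = 0, i.e. −α(T_deep − T_surf′) + β(S_deep − S_surf) = 0.
T_surf′ = T_deep − (β/α)·ΔS = 15.5 − (7.3 × 10⁻⁴/1.8 × 10⁻⁴)·(+1.02) = 11.363 °C.
Cooling required: 15.3 − (11.363) = 3.937 °C.

11.4 °C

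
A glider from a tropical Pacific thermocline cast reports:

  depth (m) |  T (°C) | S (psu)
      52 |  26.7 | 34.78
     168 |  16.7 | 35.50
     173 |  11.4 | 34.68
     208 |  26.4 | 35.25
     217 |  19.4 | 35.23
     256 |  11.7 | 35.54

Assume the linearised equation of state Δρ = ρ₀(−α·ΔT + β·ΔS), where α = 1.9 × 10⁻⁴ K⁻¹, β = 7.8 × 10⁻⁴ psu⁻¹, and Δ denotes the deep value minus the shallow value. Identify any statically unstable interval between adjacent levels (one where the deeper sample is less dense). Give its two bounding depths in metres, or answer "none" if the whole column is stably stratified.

173–208 m

Evaluate Δρ/ρ₀ = −αΔT + βΔS across each adjacent pair:
  52–168 m: −αΔT+βΔS = −(1.9 × 10⁻⁴)(-10.0)+(7.8 × 10⁻⁴)(+0.72) = 2.5 × 10⁻³ → stable
  168–173 m: −αΔT+βΔS = −(1.9 × 10⁻⁴)(-5.3)+(7.8 × 10⁻⁴)(-0.82) = 3.7 × 10⁻⁴ → stable
  173–208 m: −αΔT+βΔS = −(1.9 × 10⁻⁴)(+15.0)+(7.8 × 10⁻⁴)(+0.57) = -2.4 × 10⁻³ → UNSTABLE
  208–217 m: −αΔT+βΔS = −(1.9 × 10⁻⁴)(-7.0)+(7.8 × 10⁻⁴)(-0.02) = 1.3 × 10⁻³ → stable
  217–256 m: −αΔT+βΔS = −(1.9 × 10⁻⁴)(-7.7)+(7.8 × 10⁻⁴)(+0.31) = 1.7 × 10⁻³ → stable
The 173–208 m interval has Δρ < 0: lighter water underlies denser water.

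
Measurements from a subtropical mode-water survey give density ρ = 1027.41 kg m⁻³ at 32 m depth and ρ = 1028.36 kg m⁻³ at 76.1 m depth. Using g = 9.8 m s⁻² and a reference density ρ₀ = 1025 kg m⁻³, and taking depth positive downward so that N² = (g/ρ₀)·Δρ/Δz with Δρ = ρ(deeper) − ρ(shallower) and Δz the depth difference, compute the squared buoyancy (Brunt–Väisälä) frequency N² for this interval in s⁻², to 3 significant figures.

2.06 × 10⁻⁴ s⁻²

Δρ = 1028.36 − 1027.41 = 0.95 kg m⁻³ over Δz = 76.1 − 32 = 44.1 m.
N² = (9.8/1025) × (0.95/44.1) = 2.0596 × 10⁻⁴ s⁻² ≈ 2.06 × 10⁻⁴ s⁻².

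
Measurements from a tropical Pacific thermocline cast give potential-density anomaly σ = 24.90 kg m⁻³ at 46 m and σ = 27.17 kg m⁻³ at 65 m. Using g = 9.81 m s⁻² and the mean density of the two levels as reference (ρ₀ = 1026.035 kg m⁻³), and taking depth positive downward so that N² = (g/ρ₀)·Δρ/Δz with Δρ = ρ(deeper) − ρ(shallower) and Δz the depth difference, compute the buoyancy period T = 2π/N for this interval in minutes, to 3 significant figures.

3.10 min

Δρ = 1027.17 − 1024.90 = 2.27 kg m⁻³ over Δz = 65 − 46 = 19 m.
N² = (9.81/1026.035) × (2.27/19) = 1.1423 × 10⁻³ s⁻².
N = √(1.1423 × 10⁻³) = 0.033798 rad s⁻¹, so T = 2π/N = 185.90 s = 3.0983 min ≈ 3.10 min.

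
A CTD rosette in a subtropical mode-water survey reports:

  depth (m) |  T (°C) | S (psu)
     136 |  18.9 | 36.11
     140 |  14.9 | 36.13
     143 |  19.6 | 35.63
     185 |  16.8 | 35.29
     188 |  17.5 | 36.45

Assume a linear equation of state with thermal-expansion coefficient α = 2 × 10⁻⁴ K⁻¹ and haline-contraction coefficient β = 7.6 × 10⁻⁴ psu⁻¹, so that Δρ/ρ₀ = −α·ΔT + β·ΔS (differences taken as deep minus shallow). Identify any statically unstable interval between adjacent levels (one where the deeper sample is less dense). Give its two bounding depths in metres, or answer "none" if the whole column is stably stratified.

140–143 m

Evaluate Δρ/ρ₀ = −αΔT + βΔS across each adjacent pair:
  136–140 m: −αΔT+βΔS = −(2 × 10⁻⁴)(-4.0)+(7.6 × 10⁻⁴)(+0.02) = 8.2 × 10⁻⁴ → stable
  140–143 m: −αΔT+βΔS = −(2 × 10⁻⁴)(+4.7)+(7.6 × 10⁻⁴)(-0.50) = -1.3 × 10⁻³ → UNSTABLE
  143–185 m: −αΔT+βΔS = −(2 × 10⁻⁴)(-2.8)+(7.6 × 10⁻⁴)(-0.34) = 3.0 × 10⁻⁴ → stable
  185–188 m: −αΔT+βΔS = −(2 × 10⁻⁴)(+0.7)+(7.6 × 10⁻⁴)(+1.16) = 7.4 × 10⁻⁴ → stable
The 140–143 m interval has Δρ < 0: lighter water underlies denser water.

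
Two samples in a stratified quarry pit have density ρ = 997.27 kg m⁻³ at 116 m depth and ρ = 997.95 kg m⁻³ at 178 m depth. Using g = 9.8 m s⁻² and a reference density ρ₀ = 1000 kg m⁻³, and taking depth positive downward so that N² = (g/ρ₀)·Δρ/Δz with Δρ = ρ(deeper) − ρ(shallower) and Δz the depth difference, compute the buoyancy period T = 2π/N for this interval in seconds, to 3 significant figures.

606 s

Δρ = 997.95 − 997.27 = 0.68 kg m⁻³ over Δz = 178 − 116 = 62 m.
N² = (9.8/1000) × (0.68/62) = 1.0748 × 10⁻⁴ s⁻².
N = √(1.0748 × 10⁻⁴) = 0.010367 rad s⁻¹, so T = 2π/N = 606.08 s ≈ 606 s.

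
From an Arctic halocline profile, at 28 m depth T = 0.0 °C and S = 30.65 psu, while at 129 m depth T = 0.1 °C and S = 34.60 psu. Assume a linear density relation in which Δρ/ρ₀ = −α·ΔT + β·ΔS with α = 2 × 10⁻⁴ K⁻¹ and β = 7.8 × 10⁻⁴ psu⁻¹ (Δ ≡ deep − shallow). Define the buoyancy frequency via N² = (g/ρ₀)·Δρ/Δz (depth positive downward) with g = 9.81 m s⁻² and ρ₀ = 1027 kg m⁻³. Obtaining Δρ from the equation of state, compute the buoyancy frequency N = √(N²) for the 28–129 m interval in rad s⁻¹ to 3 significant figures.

0.0172 rad s⁻¹

ΔT = +0.1 K, ΔS = +3.95 psu (deep − shallow).
Δρ/ρ₀ = −αΔT + βΔS = -2.00 × 10⁻⁵ + 3.081 × 10⁻³ = 3.061 × 10⁻³, so Δρ ≈ 3.144 kg m⁻³.
N² = (g/ρ₀)·Δρ/Δz = g·(Δρ/ρ₀)/Δz = 9.81 × 3.061 × 10⁻³ / 101 = 2.9731 × 10⁻⁴ s⁻².
N = √(2.9731 × 10⁻⁴) = 0.017243 rad s⁻¹ ≈ 0.0172 rad s⁻¹.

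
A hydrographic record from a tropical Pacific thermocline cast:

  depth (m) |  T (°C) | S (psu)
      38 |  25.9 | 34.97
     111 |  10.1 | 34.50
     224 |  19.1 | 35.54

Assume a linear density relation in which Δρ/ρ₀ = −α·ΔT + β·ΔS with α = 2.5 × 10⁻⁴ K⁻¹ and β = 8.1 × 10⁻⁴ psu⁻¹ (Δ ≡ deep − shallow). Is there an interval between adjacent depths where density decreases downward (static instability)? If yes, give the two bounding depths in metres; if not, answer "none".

Evaluate Δρ/ρ₀ = −αΔT + βΔS across each adjacent pair:
  38–111 m: −αΔT+βΔS = −(2.5 × 10⁻⁴)(-15.8)+(8.1 × 10⁻⁴)(-0.47) = 3.6 × 10⁻³ → stable
  111–224 m: −αΔT+βΔS = −(2.5 × 10⁻⁴)(+9.0)+(8.1 × 10⁻⁴)(+1.04) = -1.4 × 10⁻³ → UNSTABLE
The 111–224 m interval has Δρ < 0: lighter water underlies denser water.

111–224 m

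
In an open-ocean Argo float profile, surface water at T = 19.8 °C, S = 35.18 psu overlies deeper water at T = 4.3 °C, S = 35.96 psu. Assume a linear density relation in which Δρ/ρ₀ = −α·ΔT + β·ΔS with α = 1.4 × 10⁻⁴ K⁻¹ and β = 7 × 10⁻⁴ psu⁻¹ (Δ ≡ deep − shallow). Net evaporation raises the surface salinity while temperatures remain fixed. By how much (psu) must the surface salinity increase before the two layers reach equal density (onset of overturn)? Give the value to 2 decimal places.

3.88 psu

Neutral buoyancy requires −α(T_deep − T_surf) + β(S_deep − S_surf′) = 0.
S_surf′ = S_deep − (α/β)·ΔT = 35.96 − (1.4 × 10⁻⁴/7 × 10⁻⁴)·(-15.5) = 39.0600 psu.
Increase required: 39.0600 − 35.18 = 3.8800 psu.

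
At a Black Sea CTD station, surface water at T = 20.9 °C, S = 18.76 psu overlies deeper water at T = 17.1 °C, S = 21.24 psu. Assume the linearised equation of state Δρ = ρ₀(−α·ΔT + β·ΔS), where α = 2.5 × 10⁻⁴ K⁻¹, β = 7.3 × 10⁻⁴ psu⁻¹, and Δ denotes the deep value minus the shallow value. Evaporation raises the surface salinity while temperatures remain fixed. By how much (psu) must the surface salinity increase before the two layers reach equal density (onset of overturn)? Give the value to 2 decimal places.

3.78 psu

Neutral buoyancy requires −α(T_deep − T_surf) + β(S_deep − S_surf′) = 0.
S_surf′ = S_deep − (α/β)·ΔT = 21.24 − (2.5 × 10⁻⁴/7.3 × 10⁻⁴)·(-3.8) = 22.5414 psu.
Increase required: 22.5414 − 18.76 = 3.7814 psu.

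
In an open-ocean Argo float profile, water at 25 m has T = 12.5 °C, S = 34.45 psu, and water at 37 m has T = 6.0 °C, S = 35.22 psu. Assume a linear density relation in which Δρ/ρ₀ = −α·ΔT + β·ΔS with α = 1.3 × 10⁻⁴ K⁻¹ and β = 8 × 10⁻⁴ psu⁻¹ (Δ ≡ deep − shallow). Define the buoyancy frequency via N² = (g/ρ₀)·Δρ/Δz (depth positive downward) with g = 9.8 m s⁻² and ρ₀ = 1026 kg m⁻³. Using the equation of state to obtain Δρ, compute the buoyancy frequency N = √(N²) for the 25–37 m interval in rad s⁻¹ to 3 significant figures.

0.0345 rad s⁻¹

ΔT = -6.5 K, ΔS = +0.77 psu (deep − shallow).
Δρ/ρ₀ = −αΔT + βΔS = 8.45 × 10⁻⁴ + 6.16 × 10⁻⁴ = 1.461 × 10⁻³, so Δρ ≈ 1.499 kg m⁻³.
N² = (g/ρ₀)·Δρ/Δz = g·(Δρ/ρ₀)/Δz = 9.8 × 1.461 × 10⁻³ / 12 = 1.1932 × 10⁻³ s⁻².
N = √(1.1932 × 10⁻³) = 0.034543 rad s⁻¹ ≈ 0.0345 rad s⁻¹.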